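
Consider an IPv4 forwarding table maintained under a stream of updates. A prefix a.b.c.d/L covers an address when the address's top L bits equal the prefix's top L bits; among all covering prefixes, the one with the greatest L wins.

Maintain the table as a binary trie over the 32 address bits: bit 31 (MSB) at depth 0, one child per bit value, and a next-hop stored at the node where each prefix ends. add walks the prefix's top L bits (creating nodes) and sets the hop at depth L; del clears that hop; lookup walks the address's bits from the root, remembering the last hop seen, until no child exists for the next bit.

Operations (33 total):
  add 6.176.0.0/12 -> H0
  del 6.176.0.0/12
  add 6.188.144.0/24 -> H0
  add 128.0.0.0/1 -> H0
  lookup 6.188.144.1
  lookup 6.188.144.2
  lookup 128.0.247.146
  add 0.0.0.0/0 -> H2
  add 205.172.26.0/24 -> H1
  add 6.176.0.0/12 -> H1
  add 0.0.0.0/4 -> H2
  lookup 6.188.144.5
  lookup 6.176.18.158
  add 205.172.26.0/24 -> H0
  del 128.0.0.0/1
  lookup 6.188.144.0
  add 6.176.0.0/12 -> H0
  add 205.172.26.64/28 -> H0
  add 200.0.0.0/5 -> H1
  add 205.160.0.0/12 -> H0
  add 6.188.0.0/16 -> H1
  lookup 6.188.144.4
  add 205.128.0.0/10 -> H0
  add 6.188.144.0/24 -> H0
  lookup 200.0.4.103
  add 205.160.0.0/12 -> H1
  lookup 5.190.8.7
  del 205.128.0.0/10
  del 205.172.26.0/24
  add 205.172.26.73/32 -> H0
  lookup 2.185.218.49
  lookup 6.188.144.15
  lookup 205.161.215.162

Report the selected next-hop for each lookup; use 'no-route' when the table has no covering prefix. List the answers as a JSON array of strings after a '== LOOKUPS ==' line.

Trace:
  + 6.176.0.0/12 (H0) depth=12
  - 6.176.0.0/12 clear@12
  + 6.188.144.0/24 (H0) depth=24
  + 128.0.0.0/1 (H0) depth=1
  Q 6.188.144.1: descend 000001101011110010010000 ; hops seen [H0] ; pick H0
  Q 6.188.144.2: descend 000001101011110010010000 ; hops seen [H0] ; pick H0
  Q 128.0.247.146: descend 1 ; hops seen [H0] ; pick H0
  + 0.0.0.0/0 (H2) depth=0
  + 205.172.26.0/24 (H1) depth=24
  + 6.176.0.0/12 (H1) depth=12
  + 0.0.0.0/4 (H2) depth=4
  Q 6.188.144.5: descend 000001101011110010010000 ; hops seen [H2,H2,H1,H0] ; pick H0
  Q 6.176.18.158: descend 000001101011 ; hops seen [H2,H2,H1] ; pick H1
  + 205.172.26.0/24 (H0) depth=24
  - 128.0.0.0/1 clear@1
  Q 6.188.144.0: descend 000001101011110010010000 ; hops seen [H2,H2,H1,H0] ; pick H0
  + 6.176.0.0/12 (H0) depth=12
  + 205.172.26.64/28 (H0) depth=28
  + 200.0.0.0/5 (H1) depth=5
  + 205.160.0.0/12 (H0) depth=12
  + 6.188.0.0/16 (H1) depth=16
  Q 6.188.144.4: descend 000001101011110010010000 ; hops seen [H2,H2,H0,H1,H0] ; pick H0
  + 205.128.0.0/10 (H0) depth=10
  + 6.188.144.0/24 (H0) depth=24
  Q 200.0.4.103: descend 11001 ; hops seen [H2,H1] ; pick H1
  + 205.160.0.0/12 (H1) depth=12
  Q 5.190.8.7: descend 000001 ; hops seen [H2,H2] ; pick H2
  - 205.128.0.0/10 clear@10
  - 205.172.26.0/24 clear@24
  + 205.172.26.73/32 (H0) depth=32
  Q 2.185.218.49: descend 00000 ; hops seen [H2,H2] ; pick H2
  Q 6.188.144.15: descend 000001101011110010010000 ; hops seen [H2,H2,H0,H1,H0] ; pick H0
  Q 205.161.215.162: descend 110011011010 ; hops seen [H2,H1,H1] ; pick H1

== LOOKUPS ==
["H0","H0","H0","H0","H1","H0","H0","H1","H2","H2","H0","H1"]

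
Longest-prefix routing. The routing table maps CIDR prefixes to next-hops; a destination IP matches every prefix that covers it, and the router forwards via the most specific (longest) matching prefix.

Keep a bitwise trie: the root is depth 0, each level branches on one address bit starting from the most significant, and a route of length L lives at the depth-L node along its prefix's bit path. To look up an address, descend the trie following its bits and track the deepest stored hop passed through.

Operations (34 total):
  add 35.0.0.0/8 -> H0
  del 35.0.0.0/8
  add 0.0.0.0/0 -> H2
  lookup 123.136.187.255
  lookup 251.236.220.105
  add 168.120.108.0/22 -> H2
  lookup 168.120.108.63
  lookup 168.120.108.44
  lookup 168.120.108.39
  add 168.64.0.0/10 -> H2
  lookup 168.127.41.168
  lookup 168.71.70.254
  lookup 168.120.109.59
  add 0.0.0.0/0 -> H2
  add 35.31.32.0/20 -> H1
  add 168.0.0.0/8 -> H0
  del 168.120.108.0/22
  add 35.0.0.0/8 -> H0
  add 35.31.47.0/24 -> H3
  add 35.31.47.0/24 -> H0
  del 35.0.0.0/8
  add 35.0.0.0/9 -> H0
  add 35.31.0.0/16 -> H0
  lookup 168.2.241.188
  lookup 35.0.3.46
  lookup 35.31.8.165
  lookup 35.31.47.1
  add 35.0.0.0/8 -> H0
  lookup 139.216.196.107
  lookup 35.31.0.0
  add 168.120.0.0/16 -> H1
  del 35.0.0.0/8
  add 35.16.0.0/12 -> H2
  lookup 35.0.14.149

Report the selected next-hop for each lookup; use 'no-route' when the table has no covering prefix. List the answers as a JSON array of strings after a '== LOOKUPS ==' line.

Apply in order:
  add 35.0.0.0/8 -> H0 at depth 8
  del 35.0.0.0/8 (clear depth 8)
  add 0.0.0.0/0 -> H2 at depth 0
  ? 123.136.187.255  path d0:H2→d1:-  best=H2
  ? 251.236.220.105  path d0:H2  best=H2
  add 168.120.108.0/22 -> H2 at depth 22
  ? 168.120.108.63  path d0:H2→d1:-→d2:-→d3:-→d4:-→d5:-→d6:-→d7:-→d8:-→d9:-→d10:-→d11:-→d12:-→d13:-→d14:-→d15:-→d16:-→d17:-→d18:-→d19:-→d20:-→d21:-→d22:H2  best=H2
  ? 168.120.108.44  path d0:H2→d1:-→d2:-→d3:-→d4:-→d5:-→d6:-→d7:-→d8:-→d9:-→d10:-→d11:-→d12:-→d13:-→d14:-→d15:-→d16:-→d17:-→d18:-→d19:-→d20:-→d21:-→d22:H2  best=H2
  ? 168.120.108.39  path d0:H2→d1:-→d2:-→d3:-→d4:-→d5:-→d6:-→d7:-→d8:-→d9:-→d10:-→d11:-→d12:-→d13:-→d14:-→d15:-→d16:-→d17:-→d18:-→d19:-→d20:-→d21:-→d22:H2  best=H2
  add 168.64.0.0/10 -> H2 at depth 10
  ? 168.127.41.168  path d0:H2→d1:-→d2:-→d3:-→d4:-→d5:-→d6:-→d7:-→d8:-→d9:-→d10:H2→d11:-→d12:-→d13:-  best=H2
  ? 168.71.70.254  path d0:H2→d1:-→d2:-→d3:-→d4:-→d5:-→d6:-→d7:-→d8:-→d9:-→d10:H2  best=H2
  ? 168.120.109.59  path d0:H2→d1:-→d2:-→d3:-→d4:-→d5:-→d6:-→d7:-→d8:-→d9:-→d10:H2→d11:-→d12:-→d13:-→d14:-→d15:-→d16:-→d17:-→d18:-→d19:-→d20:-→d21:-→d22:H2  best=H2
  add 0.0.0.0/0 -> H2 at depth 0
  add 35.31.32.0/20 -> H1 at depth 20
  add 168.0.0.0/8 -> H0 at depth 8
  del 168.120.108.0/22 (clear depth 22)
  add 35.0.0.0/8 -> H0 at depth 8
  add 35.31.47.0/24 -> H3 at depth 24
  add 35.31.47.0/24 -> H0 at depth 24
  del 35.0.0.0/8 (clear depth 8)
  add 35.0.0.0/9 -> H0 at depth 9
  add 35.31.0.0/16 -> H0 at depth 16
  ? 168.2.241.188  path d0:H2→d1:-→d2:-→d3:-→d4:-→d5:-→d6:-→d7:-→d8:H0→d9:-  best=H0
  ? 35.0.3.46  path d0:H2→d1:-→d2:-→d3:-→d4:-→d5:-→d6:-→d7:-→d8:-→d9:H0→d10:-→d11:-  best=H0
  ? 35.31.8.165  path d0:H2→d1:-→d2:-→d3:-→d4:-→d5:-→d6:-→d7:-→d8:-→d9:H0→d10:-→d11:-→d12:-→d13:-→d14:-→d15:-→d16:H0→d17:-→d18:-  best=H0
  ? 35.31.47.1  path d0:H2→d1:-→d2:-→d3:-→d4:-→d5:-→d6:-→d7:-→d8:-→d9:H0→d10:-→d11:-→d12:-→d13:-→d14:-→d15:-→d16:H0→d17:-→d18:-→d19:-→d20:H1→d21:-→d22:-→d23:-→d24:H0  best=H0
  add 35.0.0.0/8 -> H0 at depth 8
  ? 139.216.196.107  path d0:H2→d1:-→d2:-  best=H2
  ? 35.31.0.0  path d0:H2→d1:-→d2:-→d3:-→d4:-→d5:-→d6:-→d7:-→d8:H0→d9:H0→d10:-→d11:-→d12:-→d13:-→d14:-→d15:-→d16:H0→d17:-→d18:-  best=H0
  add 168.120.0.0/16 -> H1 at depth 16
  del 35.0.0.0/8 (clear depth 8)
  add 35.16.0.0/12 -> H2 at depth 12
  ? 35.0.14.149  path d0:H2→d1:-→d2:-→d3:-→d4:-→d5:-→d6:-→d7:-→d8:-→d9:H0→d10:-→d11:-  best=H0

== LOOKUPS ==
["H2","H2","H2","H2","H2","H2","H2","H2","H0","H0","H0","H0","H2","H0","H0"]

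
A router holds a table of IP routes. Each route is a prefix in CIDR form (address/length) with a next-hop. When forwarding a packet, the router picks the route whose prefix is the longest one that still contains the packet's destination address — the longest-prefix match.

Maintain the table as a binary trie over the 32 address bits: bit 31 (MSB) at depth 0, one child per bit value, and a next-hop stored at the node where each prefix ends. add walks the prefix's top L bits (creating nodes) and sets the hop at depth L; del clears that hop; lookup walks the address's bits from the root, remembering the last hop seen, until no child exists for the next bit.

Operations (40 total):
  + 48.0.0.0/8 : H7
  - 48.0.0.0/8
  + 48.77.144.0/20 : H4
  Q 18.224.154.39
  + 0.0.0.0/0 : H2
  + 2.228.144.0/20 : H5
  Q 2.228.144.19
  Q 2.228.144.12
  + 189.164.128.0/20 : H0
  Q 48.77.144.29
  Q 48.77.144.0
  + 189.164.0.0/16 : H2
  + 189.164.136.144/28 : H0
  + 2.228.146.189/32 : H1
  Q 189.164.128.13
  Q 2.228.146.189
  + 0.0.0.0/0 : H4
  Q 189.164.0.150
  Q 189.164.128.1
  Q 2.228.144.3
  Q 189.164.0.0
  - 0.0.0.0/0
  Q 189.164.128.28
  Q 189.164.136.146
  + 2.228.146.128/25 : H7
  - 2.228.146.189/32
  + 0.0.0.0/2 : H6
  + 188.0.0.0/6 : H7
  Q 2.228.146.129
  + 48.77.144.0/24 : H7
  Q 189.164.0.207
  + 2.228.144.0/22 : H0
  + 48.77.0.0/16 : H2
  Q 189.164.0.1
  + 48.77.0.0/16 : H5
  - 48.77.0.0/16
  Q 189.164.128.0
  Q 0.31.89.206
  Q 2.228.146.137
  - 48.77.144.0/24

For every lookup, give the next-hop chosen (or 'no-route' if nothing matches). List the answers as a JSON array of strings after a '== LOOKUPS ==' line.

Apply in order:
  + 48.0.0.0/8 (H7) depth=8
  - 48.0.0.0/8 clear@8
  + 48.77.144.0/20 (H4) depth=20
  Q 18.224.154.39: descend 00 ; hops seen [∅] ; pick no-route
  + 0.0.0.0/0 (H2) depth=0
  + 2.228.144.0/20 (H5) depth=20
  Q 2.228.144.19: descend 00000010111001001001 ; hops seen [H2,H5] ; pick H5
  Q 2.228.144.12: descend 00000010111001001001 ; hops seen [H2,H5] ; pick H5
  + 189.164.128.0/20 (H0) depth=20
  Q 48.77.144.29: descend 00110000010011011001 ; hops seen [H2,H4] ; pick H4
  Q 48.77.144.0: descend 00110000010011011001 ; hops seen [H2,H4] ; pick H4
  + 189.164.0.0/16 (H2) depth=16
  + 189.164.136.144/28 (H0) depth=28
  + 2.228.146.189/32 (H1) depth=32
  Q 189.164.128.13: descend 10111101101001001000 ; hops seen [H2,H2,H0] ; pick H0
  Q 2.228.146.189: descend 00000010111001001001001010111101 ; hops seen [H2,H5,H1] ; pick H1
  + 0.0.0.0/0 (H4) depth=0
  Q 189.164.0.150: descend 1011110110100100 ; hops seen [H4,H2] ; pick H2
  Q 189.164.128.1: descend 10111101101001001000 ; hops seen [H4,H2,H0] ; pick H0
  Q 2.228.144.3: descend 0000001011100100100100 ; hops seen [H4,H5] ; pick H5
  Q 189.164.0.0: descend 1011110110100100 ; hops seen [H4,H2] ; pick H2
  - 0.0.0.0/0 clear@0
  Q 189.164.128.28: descend 10111101101001001000 ; hops seen [H2,H0] ; pick H0
  Q 189.164.136.146: descend 1011110110100100100010001001 ; hops seen [H2,H0,H0] ; pick H0
  + 2.228.146.128/25 (H7) depth=25
  - 2.228.146.189/32 clear@32
  + 0.0.0.0/2 (H6) depth=2
  + 188.0.0.0/6 (H7) depth=6
  Q 2.228.146.129: descend 00000010111001001001001010 ; hops seen [H6,H5,H7] ; pick H7
  + 48.77.144.0/24 (H7) depth=24
  Q 189.164.0.207: descend 1011110110100100 ; hops seen [H7,H2] ; pick H2
  + 2.228.144.0/22 (H0) depth=22
  + 48.77.0.0/16 (H2) depth=16
  Q 189.164.0.1: descend 1011110110100100 ; hops seen [H7,H2] ; pick H2
  + 48.77.0.0/16 (H5) depth=16
  - 48.77.0.0/16 clear@16
  Q 189.164.128.0: descend 10111101101001001000 ; hops seen [H7,H2,H0] ; pick H0
  Q 0.31.89.206: descend 000000 ; hops seen [H6] ; pick H6
  Q 2.228.146.137: descend 00000010111001001001001010 ; hops seen [H6,H5,H0,H7] ; pick H7
  - 48.77.144.0/24 clear@24

== LOOKUPS ==
["no-route","H5","H5","H4","H4","H0","H1","H2","H0","H5","H2","H0","H0","H7","H2","H2","H0","H6","H7"]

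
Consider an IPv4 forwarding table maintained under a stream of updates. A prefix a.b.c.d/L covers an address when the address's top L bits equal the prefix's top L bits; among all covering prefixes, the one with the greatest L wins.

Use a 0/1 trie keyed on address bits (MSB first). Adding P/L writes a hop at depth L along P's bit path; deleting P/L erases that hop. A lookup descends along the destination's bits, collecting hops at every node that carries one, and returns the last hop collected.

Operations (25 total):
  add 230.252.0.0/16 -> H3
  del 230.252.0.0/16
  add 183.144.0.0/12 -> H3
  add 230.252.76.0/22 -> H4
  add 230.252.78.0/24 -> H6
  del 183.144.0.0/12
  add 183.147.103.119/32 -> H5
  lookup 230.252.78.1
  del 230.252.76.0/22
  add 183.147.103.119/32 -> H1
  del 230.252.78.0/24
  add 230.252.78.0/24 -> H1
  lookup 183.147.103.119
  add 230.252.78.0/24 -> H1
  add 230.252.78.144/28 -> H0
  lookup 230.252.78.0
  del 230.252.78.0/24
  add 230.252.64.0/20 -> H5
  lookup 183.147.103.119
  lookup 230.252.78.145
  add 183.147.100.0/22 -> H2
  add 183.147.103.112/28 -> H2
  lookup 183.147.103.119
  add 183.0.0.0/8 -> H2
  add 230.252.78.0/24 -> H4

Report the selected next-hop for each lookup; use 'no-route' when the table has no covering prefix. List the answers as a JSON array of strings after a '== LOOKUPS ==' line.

Apply in order:
  add 230.252.0.0/16 -> H3 at depth 16
  del 230.252.0.0/16 (clear depth 16)
  add 183.144.0.0/12 -> H3 at depth 12
  add 230.252.76.0/22 -> H4 at depth 22
  add 230.252.78.0/24 -> H6 at depth 24
  del 183.144.0.0/12 (clear depth 12)
  add 183.147.103.119/32 -> H5 at depth 32
  Q 230.252.78.1: descend 111001101111110001001110 ; hops seen [H4,H6] ; pick H6
  del 230.252.76.0/22 (clear depth 22)
  add 183.147.103.119/32 -> H1 at depth 32
  del 230.252.78.0/24 (clear depth 24)
  add 230.252.78.0/24 -> H1 at depth 24
  Q 183.147.103.119: descend 10110111100100110110011101110111 ; hops seen [H1] ; pick H1
  add 230.252.78.0/24 -> H1 at depth 24
  add 230.252.78.144/28 -> H0 at depth 28
  Q 230.252.78.0: descend 111001101111110001001110 ; hops seen [H1] ; pick H1
  del 230.252.78.0/24 (clear depth 24)
  add 230.252.64.0/20 -> H5 at depth 20
  Q 183.147.103.119: descend 10110111100100110110011101110111 ; hops seen [H1] ; pick H1
  Q 230.252.78.145: descend 1110011011111100010011101001 ; hops seen [H5,H0] ; pick H0
  add 183.147.100.0/22 -> H2 at depth 22
  add 183.147.103.112/28 -> H2 at depth 28
  Q 183.147.103.119: descend 10110111100100110110011101110111 ; hops seen [H2,H2,H1] ; pick H1
  add 183.0.0.0/8 -> H2 at depth 8
  add 230.252.78.0/24 -> H4 at depth 24

== LOOKUPS ==
["H6","H1","H1","H1","H0","H1"]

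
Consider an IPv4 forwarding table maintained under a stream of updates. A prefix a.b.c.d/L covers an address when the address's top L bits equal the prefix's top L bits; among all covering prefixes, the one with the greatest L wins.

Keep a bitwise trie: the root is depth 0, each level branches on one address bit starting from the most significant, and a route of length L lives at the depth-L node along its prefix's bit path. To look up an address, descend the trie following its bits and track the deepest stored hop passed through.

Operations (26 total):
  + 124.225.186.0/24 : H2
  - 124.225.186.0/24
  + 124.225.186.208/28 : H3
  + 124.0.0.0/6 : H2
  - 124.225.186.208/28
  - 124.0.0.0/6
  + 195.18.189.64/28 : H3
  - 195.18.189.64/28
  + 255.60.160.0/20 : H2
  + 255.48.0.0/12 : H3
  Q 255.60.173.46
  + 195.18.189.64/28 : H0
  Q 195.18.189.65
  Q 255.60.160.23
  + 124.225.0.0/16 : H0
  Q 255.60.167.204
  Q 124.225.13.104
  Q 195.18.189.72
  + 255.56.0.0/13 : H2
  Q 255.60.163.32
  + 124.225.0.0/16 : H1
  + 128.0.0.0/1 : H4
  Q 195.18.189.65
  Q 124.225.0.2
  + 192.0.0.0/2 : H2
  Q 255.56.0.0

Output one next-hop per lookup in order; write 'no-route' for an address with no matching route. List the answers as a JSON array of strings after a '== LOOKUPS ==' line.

Process each operation:
  + 124.225.186.0/24 (H2) depth=24
  del 124.225.186.0/24 (clear depth 24)
  + 124.225.186.208/28 (H3) depth=28
  + 124.0.0.0/6 (H2) depth=6
  del 124.225.186.208/28 (clear depth 28)
  del 124.0.0.0/6 (clear depth 6)
  + 195.18.189.64/28 (H3) depth=28
  del 195.18.189.64/28 (clear depth 28)
  + 255.60.160.0/20 (H2) depth=20
  + 255.48.0.0/12 (H3) depth=12
  lookup 255.60.173.46: bits 11111111001111001010 walk d0:-→d1:-→d2:-→d3:-→d4:-→d5:-→d6:-→d7:-→d8:-→d9:-→d10:-→d11:-→d12:H3→d13:-→d14:-→d15:-→d16:-→d17:-→d18:-→d19:-→d20:H2 -> H2
  + 195.18.189.64/28 (H0) depth=28
  lookup 195.18.189.65: bits 1100001100010010101111010100 walk d0:-→d1:-→d2:-→d3:-→d4:-→d5:-→d6:-→d7:-→d8:-→d9:-→d10:-→d11:-→d12:-→d13:-→d14:-→d15:-→d16:-→d17:-→d18:-→d19:-→d20:-→d21:-→d22:-→d23:-→d24:-→d25:-→d26:-→d27:-→d28:H0 -> H0
  lookup 255.60.160.23: bits 11111111001111001010 walk d0:-→d1:-→d2:-→d3:-→d4:-→d5:-→d6:-→d7:-→d8:-→d9:-→d10:-→d11:-→d12:H3→d13:-→d14:-→d15:-→d16:-→d17:-→d18:-→d19:-→d20:H2 -> H2
  + 124.225.0.0/16 (H0) depth=16
  lookup 255.60.167.204: bits 11111111001111001010 walk d0:-→d1:-→d2:-→d3:-→d4:-→d5:-→d6:-→d7:-→d8:-→d9:-→d10:-→d11:-→d12:H3→d13:-→d14:-→d15:-→d16:-→d17:-→d18:-→d19:-→d20:H2 -> H2
  lookup 124.225.13.104: bits 0111110011100001 walk d0:-→d1:-→d2:-→d3:-→d4:-→d5:-→d6:-→d7:-→d8:-→d9:-→d10:-→d11:-→d12:-→d13:-→d14:-→d15:-→d16:H0 -> H0
  lookup 195.18.189.72: bits 1100001100010010101111010100 walk d0:-→d1:-→d2:-→d3:-→d4:-→d5:-→d6:-→d7:-→d8:-→d9:-→d10:-→d11:-→d12:-→d13:-→d14:-→d15:-→d16:-→d17:-→d18:-→d19:-→d20:-→d21:-→d22:-→d23:-→d24:-→d25:-→d26:-→d27:-→d28:H0 -> H0
  + 255.56.0.0/13 (H2) depth=13
  lookup 255.60.163.32: bits 11111111001111001010 walk d0:-→d1:-→d2:-→d3:-→d4:-→d5:-→d6:-→d7:-→d8:-→d9:-→d10:-→d11:-→d12:H3→d13:H2→d14:-→d15:-→d16:-→d17:-→d18:-→d19:-→d20:H2 -> H2
  + 124.225.0.0/16 (H1) depth=16
  + 128.0.0.0/1 (H4) depth=1
  lookup 195.18.189.65: bits 1100001100010010101111010100 walk d0:-→d1:H4→d2:-→d3:-→d4:-→d5:-→d6:-→d7:-→d8:-→d9:-→d10:-→d11:-→d12:-→d13:-→d14:-→d15:-→d16:-→d17:-→d18:-→d19:-→d20:-→d21:-→d22:-→d23:-→d24:-→d25:-→d26:-→d27:-→d28:H0 -> H0
  lookup 124.225.0.2: bits 0111110011100001 walk d0:-→d1:-→d2:-→d3:-→d4:-→d5:-→d6:-→d7:-→d8:-→d9:-→d10:-→d11:-→d12:-→d13:-→d14:-→d15:-→d16:H1 -> H1
  + 192.0.0.0/2 (H2) depth=2
  lookup 255.56.0.0: bits 1111111100111 walk d0:-→d1:H4→d2:H2→d3:-→d4:-→d5:-→d6:-→d7:-→d8:-→d9:-→d10:-→d11:-→d12:H3→d13:H2 -> H2

== LOOKUPS ==
["H2","H0","H2","H2","H0","H0","H2","H0","H1","H2"]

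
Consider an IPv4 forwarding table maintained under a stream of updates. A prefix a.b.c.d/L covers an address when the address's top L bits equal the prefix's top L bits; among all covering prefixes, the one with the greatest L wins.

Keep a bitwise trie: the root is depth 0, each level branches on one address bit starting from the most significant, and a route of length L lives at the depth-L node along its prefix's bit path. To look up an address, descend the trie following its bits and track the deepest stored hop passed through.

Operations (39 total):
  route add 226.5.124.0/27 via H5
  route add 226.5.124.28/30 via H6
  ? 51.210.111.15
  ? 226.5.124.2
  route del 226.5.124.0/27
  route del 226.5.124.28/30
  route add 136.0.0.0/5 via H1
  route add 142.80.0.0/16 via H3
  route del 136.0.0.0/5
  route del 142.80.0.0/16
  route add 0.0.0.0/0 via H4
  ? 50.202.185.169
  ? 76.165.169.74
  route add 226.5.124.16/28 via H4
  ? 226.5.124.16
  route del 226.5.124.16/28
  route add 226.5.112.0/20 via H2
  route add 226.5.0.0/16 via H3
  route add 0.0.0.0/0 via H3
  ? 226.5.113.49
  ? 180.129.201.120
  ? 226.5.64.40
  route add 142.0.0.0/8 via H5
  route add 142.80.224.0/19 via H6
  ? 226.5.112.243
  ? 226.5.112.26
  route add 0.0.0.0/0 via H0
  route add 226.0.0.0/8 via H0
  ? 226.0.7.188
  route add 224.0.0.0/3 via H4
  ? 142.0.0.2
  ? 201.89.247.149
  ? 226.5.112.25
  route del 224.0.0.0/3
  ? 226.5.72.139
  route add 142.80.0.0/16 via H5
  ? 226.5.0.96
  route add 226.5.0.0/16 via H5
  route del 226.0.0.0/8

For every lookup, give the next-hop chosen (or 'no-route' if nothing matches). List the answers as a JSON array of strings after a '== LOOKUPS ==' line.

Trace:
  + 226.5.124.0/27 (H5) depth=27
  + 226.5.124.28/30 (H6) depth=30
  lookup 51.210.111.15: bits ε walk d0:- -> no-route
  lookup 226.5.124.2: bits 111000100000010101111100000 walk d0:-→d1:-→d2:-→d3:-→d4:-→d5:-→d6:-→d7:-→d8:-→d9:-→d10:-→d11:-→d12:-→d13:-→d14:-→d15:-→d16:-→d17:-→d18:-→d19:-→d20:-→d21:-→d22:-→d23:-→d24:-→d25:-→d26:-→d27:H5 -> H5
  - 226.5.124.0/27 clear@27
  - 226.5.124.28/30 clear@30
  + 136.0.0.0/5 (H1) depth=5
  + 142.80.0.0/16 (H3) depth=16
  - 136.0.0.0/5 clear@5
  - 142.80.0.0/16 clear@16
  + 0.0.0.0/0 (H4) depth=0
  lookup 50.202.185.169: bits ε walk d0:H4 -> H4
  lookup 76.165.169.74: bits ε walk d0:H4 -> H4
  + 226.5.124.16/28 (H4) depth=28
  lookup 226.5.124.16: bits 1110001000000101011111000001 walk d0:H4→d1:-→d2:-→d3:-→d4:-→d5:-→d6:-→d7:-→d8:-→d9:-→d10:-→d11:-→d12:-→d13:-→d14:-→d15:-→d16:-→d17:-→d18:-→d19:-→d20:-→d21:-→d22:-→d23:-→d24:-→d25:-→d26:-→d27:-→d28:H4 -> H4
  - 226.5.124.16/28 clear@28
  + 226.5.112.0/20 (H2) depth=20
  + 226.5.0.0/16 (H3) depth=16
  + 0.0.0.0/0 (H3) depth=0
  lookup 226.5.113.49: bits 11100010000001010111 walk d0:H3→d1:-→d2:-→d3:-→d4:-→d5:-→d6:-→d7:-→d8:-→d9:-→d10:-→d11:-→d12:-→d13:-→d14:-→d15:-→d16:H3→d17:-→d18:-→d19:-→d20:H2 -> H2
  lookup 180.129.201.120: bits 10 walk d0:H3→d1:-→d2:- -> H3
  lookup 226.5.64.40: bits 111000100000010101 walk d0:H3→d1:-→d2:-→d3:-→d4:-→d5:-→d6:-→d7:-→d8:-→d9:-→d10:-→d11:-→d12:-→d13:-→d14:-→d15:-→d16:H3→d17:-→d18:- -> H3
  + 142.0.0.0/8 (H5) depth=8
  + 142.80.224.0/19 (H6) depth=19
  lookup 226.5.112.243: bits 11100010000001010111 walk d0:H3→d1:-→d2:-→d3:-→d4:-→d5:-→d6:-→d7:-→d8:-→d9:-→d10:-→d11:-→d12:-→d13:-→d14:-→d15:-→d16:H3→d17:-→d18:-→d19:-→d20:H2 -> H2
  lookup 226.5.112.26: bits 11100010000001010111 walk d0:H3→d1:-→d2:-→d3:-→d4:-→d5:-→d6:-→d7:-→d8:-→d9:-→d10:-→d11:-→d12:-→d13:-→d14:-→d15:-→d16:H3→d17:-→d18:-→d19:-→d20:H2 -> H2
  + 0.0.0.0/0 (H0) depth=0
  + 226.0.0.0/8 (H0) depth=8
  lookup 226.0.7.188: bits 1110001000000 walk d0:H0→d1:-→d2:-→d3:-→d4:-→d5:-→d6:-→d7:-→d8:H0→d9:-→d10:-→d11:-→d12:-→d13:- -> H0
  + 224.0.0.0/3 (H4) depth=3
  lookup 142.0.0.2: bits 100011100 walk d0:H0→d1:-→d2:-→d3:-→d4:-→d5:-→d6:-→d7:-→d8:H5→d9:- -> H5
  lookup 201.89.247.149: bits 11 walk d0:H0→d1:-→d2:- -> H0
  lookup 226.5.112.25: bits 11100010000001010111 walk d0:H0→d1:-→d2:-→d3:H4→d4:-→d5:-→d6:-→d7:-→d8:H0→d9:-→d10:-→d11:-→d12:-→d13:-→d14:-→d15:-→d16:H3→d17:-→d18:-→d19:-→d20:H2 -> H2
  - 224.0.0.0/3 clear@3
  lookup 226.5.72.139: bits 111000100000010101 walk d0:H0→d1:-→d2:-→d3:-→d4:-→d5:-→d6:-→d7:-→d8:H0→d9:-→d10:-→d11:-→d12:-→d13:-→d14:-→d15:-→d16:H3→d17:-→d18:- -> H3
  + 142.80.0.0/16 (H5) depth=16
  lookup 226.5.0.96: bits 11100010000001010 walk d0:H0→d1:-→d2:-→d3:-→d4:-→d5:-→d6:-→d7:-→d8:H0→d9:-→d10:-→d11:-→d12:-→d13:-→d14:-→d15:-→d16:H3→d17:- -> H3
  + 226.5.0.0/16 (H5) depth=16
  - 226.0.0.0/8 clear@8

== LOOKUPS ==
["no-route","H5","H4","H4","H4","H2","H3","H3","H2","H2","H0","H5","H0","H2","H3","H3"]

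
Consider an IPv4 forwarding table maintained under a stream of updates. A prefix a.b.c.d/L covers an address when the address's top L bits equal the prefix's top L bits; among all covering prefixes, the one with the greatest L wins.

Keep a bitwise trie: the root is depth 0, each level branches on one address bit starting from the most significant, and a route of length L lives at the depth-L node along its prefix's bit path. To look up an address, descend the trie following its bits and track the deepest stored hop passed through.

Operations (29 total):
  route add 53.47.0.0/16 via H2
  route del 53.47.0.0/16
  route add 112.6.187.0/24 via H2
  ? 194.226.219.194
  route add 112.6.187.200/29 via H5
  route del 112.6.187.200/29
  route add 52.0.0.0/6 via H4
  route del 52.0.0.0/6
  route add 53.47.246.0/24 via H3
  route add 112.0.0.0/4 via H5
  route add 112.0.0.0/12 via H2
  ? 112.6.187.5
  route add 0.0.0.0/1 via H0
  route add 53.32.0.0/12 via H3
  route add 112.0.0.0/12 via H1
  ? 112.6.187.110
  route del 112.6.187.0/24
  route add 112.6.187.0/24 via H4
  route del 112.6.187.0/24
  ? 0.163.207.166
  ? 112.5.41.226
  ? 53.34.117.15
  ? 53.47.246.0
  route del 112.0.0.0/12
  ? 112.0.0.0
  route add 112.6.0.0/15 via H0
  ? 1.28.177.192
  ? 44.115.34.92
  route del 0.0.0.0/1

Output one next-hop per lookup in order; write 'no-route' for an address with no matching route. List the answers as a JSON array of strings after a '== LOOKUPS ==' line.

Process each operation:
  + 53.47.0.0/16 (H2) depth=16
  del 53.47.0.0/16 (clear depth 16)
  + 112.6.187.0/24 (H2) depth=24
  ? 194.226.219.194  path d0:-  best=no-route
  + 112.6.187.200/29 (H5) depth=29
  del 112.6.187.200/29 (clear depth 29)
  + 52.0.0.0/6 (H4) depth=6
  del 52.0.0.0/6 (clear depth 6)
  + 53.47.246.0/24 (H3) depth=24
  + 112.0.0.0/4 (H5) depth=4
  + 112.0.0.0/12 (H2) depth=12
  ? 112.6.187.5  path d0:-→d1:-→d2:-→d3:-→d4:H5→d5:-→d6:-→d7:-→d8:-→d9:-→d10:-→d11:-→d12:H2→d13:-→d14:-→d15:-→d16:-→d17:-→d18:-→d19:-→d20:-→d21:-→d22:-→d23:-→d24:H2  best=H2
  + 0.0.0.0/1 (H0) depth=1
  + 53.32.0.0/12 (H3) depth=12
  + 112.0.0.0/12 (H1) depth=12
  ? 112.6.187.110  path d0:-→d1:H0→d2:-→d3:-→d4:H5→d5:-→d6:-→d7:-→d8:-→d9:-→d10:-→d11:-→d12:H1→d13:-→d14:-→d15:-→d16:-→d17:-→d18:-→d19:-→d20:-→d21:-→d22:-→d23:-→d24:H2  best=H2
  del 112.6.187.0/24 (clear depth 24)
  + 112.6.187.0/24 (H4) depth=24
  del 112.6.187.0/24 (clear depth 24)
  ? 0.163.207.166  path d0:-→d1:H0→d2:-  best=H0
  ? 112.5.41.226  path d0:-→d1:H0→d2:-→d3:-→d4:H5→d5:-→d6:-→d7:-→d8:-→d9:-→d10:-→d11:-→d12:H1→d13:-→d14:-  best=H1
  ? 53.34.117.15  path d0:-→d1:H0→d2:-→d3:-→d4:-→d5:-→d6:-→d7:-→d8:-→d9:-→d10:-→d11:-→d12:H3  best=H3
  ? 53.47.246.0  path d0:-→d1:H0→d2:-→d3:-→d4:-→d5:-→d6:-→d7:-→d8:-→d9:-→d10:-→d11:-→d12:H3→d13:-→d14:-→d15:-→d16:-→d17:-→d18:-→d19:-→d20:-→d21:-→d22:-→d23:-→d24:H3  best=H3
  del 112.0.0.0/12 (clear depth 12)
  ? 112.0.0.0  path d0:-→d1:H0→d2:-→d3:-→d4:H5→d5:-→d6:-→d7:-→d8:-→d9:-→d10:-→d11:-→d12:-→d13:-  best=H5
  + 112.6.0.0/15 (H0) depth=15
  ? 1.28.177.192  path d0:-→d1:H0→d2:-  best=H0
  ? 44.115.34.92  path d0:-→d1:H0→d2:-→d3:-  best=H0
  del 0.0.0.0/1 (clear depth 1)

== LOOKUPS ==
["no-route","H2","H2","H0","H1","H3","H3","H5","H0","H0"]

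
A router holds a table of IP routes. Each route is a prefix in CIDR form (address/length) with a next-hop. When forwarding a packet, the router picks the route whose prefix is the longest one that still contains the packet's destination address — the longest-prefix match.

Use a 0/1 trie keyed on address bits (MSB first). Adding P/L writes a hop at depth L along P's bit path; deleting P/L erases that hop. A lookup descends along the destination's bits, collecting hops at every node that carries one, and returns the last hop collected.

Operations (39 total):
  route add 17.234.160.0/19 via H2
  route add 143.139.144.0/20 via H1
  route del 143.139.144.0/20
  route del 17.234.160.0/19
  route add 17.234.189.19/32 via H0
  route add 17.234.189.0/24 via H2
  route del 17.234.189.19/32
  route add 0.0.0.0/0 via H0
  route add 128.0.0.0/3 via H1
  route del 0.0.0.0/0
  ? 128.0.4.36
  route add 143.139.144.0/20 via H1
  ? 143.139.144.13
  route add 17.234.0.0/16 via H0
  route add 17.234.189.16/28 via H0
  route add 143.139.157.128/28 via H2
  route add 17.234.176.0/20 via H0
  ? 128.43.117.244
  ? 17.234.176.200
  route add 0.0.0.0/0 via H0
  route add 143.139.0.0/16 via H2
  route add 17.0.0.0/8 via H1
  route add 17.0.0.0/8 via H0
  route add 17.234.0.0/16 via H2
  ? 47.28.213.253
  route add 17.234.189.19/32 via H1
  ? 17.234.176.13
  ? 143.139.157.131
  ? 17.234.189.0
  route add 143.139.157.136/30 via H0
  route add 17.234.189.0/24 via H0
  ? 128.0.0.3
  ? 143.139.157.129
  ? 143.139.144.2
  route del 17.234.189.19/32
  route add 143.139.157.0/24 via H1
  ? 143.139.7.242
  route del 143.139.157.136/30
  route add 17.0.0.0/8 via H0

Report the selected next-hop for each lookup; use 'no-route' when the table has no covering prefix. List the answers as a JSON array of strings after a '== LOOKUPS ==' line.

Trace:
  add 17.234.160.0/19 -> H2 at depth 19
  add 143.139.144.0/20 -> H1 at depth 20
  del 143.139.144.0/20 (clear depth 20)
  del 17.234.160.0/19 (clear depth 19)
  add 17.234.189.19/32 -> H0 at depth 32
  add 17.234.189.0/24 -> H2 at depth 24
  del 17.234.189.19/32 (clear depth 32)
  add 0.0.0.0/0 -> H0 at depth 0
  add 128.0.0.0/3 -> H1 at depth 3
  del 0.0.0.0/0 (clear depth 0)
  ? 128.0.4.36  path d0:-→d1:-→d2:-→d3:H1→d4:-  best=H1
  add 143.139.144.0/20 -> H1 at depth 20
  ? 143.139.144.13  path d0:-→d1:-→d2:-→d3:H1→d4:-→d5:-→d6:-→d7:-→d8:-→d9:-→d10:-→d11:-→d12:-→d13:-→d14:-→d15:-→d16:-→d17:-→d18:-→d19:-→d20:H1  best=H1
  add 17.234.0.0/16 -> H0 at depth 16
  add 17.234.189.16/28 -> H0 at depth 28
  add 143.139.157.128/28 -> H2 at depth 28
  add 17.234.176.0/20 -> H0 at depth 20
  ? 128.43.117.244  path d0:-→d1:-→d2:-→d3:H1→d4:-  best=H1
  ? 17.234.176.200  path d0:-→d1:-→d2:-→d3:-→d4:-→d5:-→d6:-→d7:-→d8:-→d9:-→d10:-→d11:-→d12:-→d13:-→d14:-→d15:-→d16:H0→d17:-→d18:-→d19:-→d20:H0  best=H0
  add 0.0.0.0/0 -> H0 at depth 0
  add 143.139.0.0/16 -> H2 at depth 16
  add 17.0.0.0/8 -> H1 at depth 8
  add 17.0.0.0/8 -> H0 at depth 8
  add 17.234.0.0/16 -> H2 at depth 16
  ? 47.28.213.253  path d0:H0→d1:-→d2:-  best=H0
  add 17.234.189.19/32 -> H1 at depth 32
  ? 17.234.176.13  path d0:H0→d1:-→d2:-→d3:-→d4:-→d5:-→d6:-→d7:-→d8:H0→d9:-→d10:-→d11:-→d12:-→d13:-→d14:-→d15:-→d16:H2→d17:-→d18:-→d19:-→d20:H0  best=H0
  ? 143.139.157.131  path d0:H0→d1:-→d2:-→d3:H1→d4:-→d5:-→d6:-→d7:-→d8:-→d9:-→d10:-→d11:-→d12:-→d13:-→d14:-→d15:-→d16:H2→d17:-→d18:-→d19:-→d20:H1→d21:-→d22:-→d23:-→d24:-→d25:-→d26:-→d27:-→d28:H2  best=H2
  ? 17.234.189.0  path d0:H0→d1:-→d2:-→d3:-→d4:-→d5:-→d6:-→d7:-→d8:H0→d9:-→d10:-→d11:-→d12:-→d13:-→d14:-→d15:-→d16:H2→d17:-→d18:-→d19:-→d20:H0→d21:-→d22:-→d23:-→d24:H2→d25:-→d26:-→d27:-  best=H2
  add 143.139.157.136/30 -> H0 at depth 30
  add 17.234.189.0/24 -> H0 at depth 24
  ? 128.0.0.3  path d0:H0→d1:-→d2:-→d3:H1→d4:-  best=H1
  ? 143.139.157.129  path d0:H0→d1:-→d2:-→d3:H1→d4:-→d5:-→d6:-→d7:-→d8:-→d9:-→d10:-→d11:-→d12:-→d13:-→d14:-→d15:-→d16:H2→d17:-→d18:-→d19:-→d20:H1→d21:-→d22:-→d23:-→d24:-→d25:-→d26:-→d27:-→d28:H2  best=H2
  ? 143.139.144.2  path d0:H0→d1:-→d2:-→d3:H1→d4:-→d5:-→d6:-→d7:-→d8:-→d9:-→d10:-→d11:-→d12:-→d13:-→d14:-→d15:-→d16:H2→d17:-→d18:-→d19:-→d20:H1  best=H1
  del 17.234.189.19/32 (clear depth 32)
  add 143.139.157.0/24 -> H1 at depth 24
  ? 143.139.7.242  path d0:H0→d1:-→d2:-→d3:H1→d4:-→d5:-→d6:-→d7:-→d8:-→d9:-→d10:-→d11:-→d12:-→d13:-→d14:-→d15:-→d16:H2  best=H2
  del 143.139.157.136/30 (clear depth 30)
  add 17.0.0.0/8 -> H0 at depth 8

== LOOKUPS ==
["H1","H1","H1","H0","H0","H0","H2","H2","H1","H2","H1","H2"]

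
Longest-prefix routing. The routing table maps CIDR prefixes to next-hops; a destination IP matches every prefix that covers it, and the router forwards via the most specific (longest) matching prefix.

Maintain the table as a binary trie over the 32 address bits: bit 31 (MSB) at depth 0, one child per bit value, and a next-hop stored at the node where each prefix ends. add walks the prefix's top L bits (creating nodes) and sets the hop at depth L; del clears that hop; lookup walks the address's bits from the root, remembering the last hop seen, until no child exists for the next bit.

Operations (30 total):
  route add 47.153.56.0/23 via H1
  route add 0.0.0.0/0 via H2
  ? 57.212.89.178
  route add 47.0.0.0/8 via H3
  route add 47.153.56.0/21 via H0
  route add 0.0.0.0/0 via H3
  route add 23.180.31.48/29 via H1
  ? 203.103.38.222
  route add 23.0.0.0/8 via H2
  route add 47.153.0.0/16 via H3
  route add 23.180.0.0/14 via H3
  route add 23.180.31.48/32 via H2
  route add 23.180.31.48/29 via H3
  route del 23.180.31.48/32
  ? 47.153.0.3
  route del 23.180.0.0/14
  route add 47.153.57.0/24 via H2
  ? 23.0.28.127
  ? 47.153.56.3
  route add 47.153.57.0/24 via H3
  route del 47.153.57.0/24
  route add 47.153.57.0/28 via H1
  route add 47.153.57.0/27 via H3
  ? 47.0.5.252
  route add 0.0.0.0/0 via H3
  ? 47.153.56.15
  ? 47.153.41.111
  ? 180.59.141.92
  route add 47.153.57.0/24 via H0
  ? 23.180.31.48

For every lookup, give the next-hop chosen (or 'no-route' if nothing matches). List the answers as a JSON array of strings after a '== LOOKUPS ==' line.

Trace:
  add 47.153.56.0/23 -> H1 at depth 23
  add 0.0.0.0/0 -> H2 at depth 0
  lookup 57.212.89.178: bits 001 walk d0:H2→d1:-→d2:-→d3:- -> H2
  add 47.0.0.0/8 -> H3 at depth 8
  add 47.153.56.0/21 -> H0 at depth 21
  add 0.0.0.0/0 -> H3 at depth 0
  add 23.180.31.48/29 -> H1 at depth 29
  lookup 203.103.38.222: bits ε walk d0:H3 -> H3
  add 23.0.0.0/8 -> H2 at depth 8
  add 47.153.0.0/16 -> H3 at depth 16
  add 23.180.0.0/14 -> H3 at depth 14
  add 23.180.31.48/32 -> H2 at depth 32
  add 23.180.31.48/29 -> H3 at depth 29
  - 23.180.31.48/32 clear@32
  lookup 47.153.0.3: bits 001011111001100100 walk d0:H3→d1:-→d2:-→d3:-→d4:-→d5:-→d6:-→d7:-→d8:H3→d9:-→d10:-→d11:-→d12:-→d13:-→d14:-→d15:-→d16:H3→d17:-→d18:- -> H3
  - 23.180.0.0/14 clear@14
  add 47.153.57.0/24 -> H2 at depth 24
  lookup 23.0.28.127: bits 00010111 walk d0:H3→d1:-→d2:-→d3:-→d4:-→d5:-→d6:-→d7:-→d8:H2 -> H2
  lookup 47.153.56.3: bits 00101111100110010011100 walk d0:H3→d1:-→d2:-→d3:-→d4:-→d5:-→d6:-→d7:-→d8:H3→d9:-→d10:-→d11:-→d12:-→d13:-→d14:-→d15:-→d16:H3→d17:-→d18:-→d19:-→d20:-→d21:H0→d22:-→d23:H1 -> H1
  add 47.153.57.0/24 -> H3 at depth 24
  - 47.153.57.0/24 clear@24
  add 47.153.57.0/28 -> H1 at depth 28
  add 47.153.57.0/27 -> H3 at depth 27
  lookup 47.0.5.252: bits 00101111 walk d0:H3→d1:-→d2:-→d3:-→d4:-→d5:-→d6:-→d7:-→d8:H3 -> H3
  add 0.0.0.0/0 -> H3 at depth 0
  lookup 47.153.56.15: bits 00101111100110010011100 walk d0:H3→d1:-→d2:-→d3:-→d4:-→d5:-→d6:-→d7:-→d8:H3→d9:-→d10:-→d11:-→d12:-→d13:-→d14:-→d15:-→d16:H3→d17:-→d18:-→d19:-→d20:-→d21:H0→d22:-→d23:H1 -> H1
  lookup 47.153.41.111: bits 0010111110011001001 walk d0:H3→d1:-→d2:-→d3:-→d4:-→d5:-→d6:-→d7:-→d8:H3→d9:-→d10:-→d11:-→d12:-→d13:-→d14:-→d15:-→d16:H3→d17:-→d18:-→d19:- -> H3
  lookup 180.59.141.92: bits ε walk d0:H3 -> H3
  add 47.153.57.0/24 -> H0 at depth 24
  lookup 23.180.31.48: bits 00010111101101000001111100110000 walk d0:H3→d1:-→d2:-→d3:-→d4:-→d5:-→d6:-→d7:-→d8:H2→d9:-→d10:-→d11:-→d12:-→d13:-→d14:-→d15:-→d16:-→d17:-→d18:-→d19:-→d20:-→d21:-→d22:-→d23:-→d24:-→d25:-→d26:-→d27:-→d28:-→d29:H3→d30:-→d31:-→d32:- -> H3

== LOOKUPS ==
["H2","H3","H3","H2","H1","H3","H1","H3","H3","H3"]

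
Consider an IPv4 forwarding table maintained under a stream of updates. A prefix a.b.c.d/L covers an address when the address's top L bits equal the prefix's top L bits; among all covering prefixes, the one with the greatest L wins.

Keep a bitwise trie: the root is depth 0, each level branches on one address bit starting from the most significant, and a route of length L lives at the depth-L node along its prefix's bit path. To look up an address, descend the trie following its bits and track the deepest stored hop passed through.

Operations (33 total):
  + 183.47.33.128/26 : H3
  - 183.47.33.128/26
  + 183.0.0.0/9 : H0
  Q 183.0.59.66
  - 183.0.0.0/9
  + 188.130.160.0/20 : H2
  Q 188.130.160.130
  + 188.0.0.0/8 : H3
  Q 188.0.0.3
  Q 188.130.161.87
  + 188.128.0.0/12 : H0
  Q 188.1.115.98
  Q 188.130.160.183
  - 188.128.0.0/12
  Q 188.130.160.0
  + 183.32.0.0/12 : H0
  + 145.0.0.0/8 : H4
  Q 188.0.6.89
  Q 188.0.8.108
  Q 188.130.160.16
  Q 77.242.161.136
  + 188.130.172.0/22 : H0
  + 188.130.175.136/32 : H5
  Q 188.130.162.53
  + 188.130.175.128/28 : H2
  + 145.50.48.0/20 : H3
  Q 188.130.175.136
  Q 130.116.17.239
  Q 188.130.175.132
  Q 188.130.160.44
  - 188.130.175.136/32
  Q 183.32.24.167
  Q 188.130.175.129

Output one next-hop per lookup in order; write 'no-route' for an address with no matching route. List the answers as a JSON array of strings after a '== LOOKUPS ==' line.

Apply in order:
  + 183.47.33.128/26 (H3) depth=26
  - 183.47.33.128/26 clear@26
  + 183.0.0.0/9 (H0) depth=9
  Q 183.0.59.66: descend 1011011100 ; hops seen [H0] ; pick H0
  - 183.0.0.0/9 clear@9
  + 188.130.160.0/20 (H2) depth=20
  Q 188.130.160.130: descend 10111100100000101010 ; hops seen [H2] ; pick H2
  + 188.0.0.0/8 (H3) depth=8
  Q 188.0.0.3: descend 10111100 ; hops seen [H3] ; pick H3
  Q 188.130.161.87: descend 10111100100000101010 ; hops seen [H3,H2] ; pick H2
  + 188.128.0.0/12 (H0) depth=12
  Q 188.1.115.98: descend 10111100 ; hops seen [H3] ; pick H3
  Q 188.130.160.183: descend 10111100100000101010 ; hops seen [H3,H0,H2] ; pick H2
  - 188.128.0.0/12 clear@12
  Q 188.130.160.0: descend 10111100100000101010 ; hops seen [H3,H2] ; pick H2
  + 183.32.0.0/12 (H0) depth=12
  + 145.0.0.0/8 (H4) depth=8
  Q 188.0.6.89: descend 10111100 ; hops seen [H3] ; pick H3
  Q 188.0.8.108: descend 10111100 ; hops seen [H3] ; pick H3
  Q 188.130.160.16: descend 10111100100000101010 ; hops seen [H3,H2] ; pick H2
  Q 77.242.161.136: descend ε ; hops seen [∅] ; pick no-route
  + 188.130.172.0/22 (H0) depth=22
  + 188.130.175.136/32 (H5) depth=32
  Q 188.130.162.53: descend 10111100100000101010 ; hops seen [H3,H2] ; pick H2
  + 188.130.175.128/28 (H2) depth=28
  + 145.50.48.0/20 (H3) depth=20
  Q 188.130.175.136: descend 10111100100000101010111110001000 ; hops seen [H3,H2,H0,H2,H5] ; pick H5
  Q 130.116.17.239: descend 100 ; hops seen [∅] ; pick no-route
  Q 188.130.175.132: descend 1011110010000010101011111000 ; hops seen [H3,H2,H0,H2] ; pick H2
  Q 188.130.160.44: descend 10111100100000101010 ; hops seen [H3,H2] ; pick H2
  - 188.130.175.136/32 clear@32
  Q 183.32.24.167: descend 101101110010 ; hops seen [H0] ; pick H0
  Q 188.130.175.129: descend 1011110010000010101011111000 ; hops seen [H3,H2,H0,H2] ; pick H2

== LOOKUPS ==
["H0","H2","H3","H2","H3","H2","H2","H3","H3","H2","no-route","H2","H5","no-route","H2","H2","H0","H2"]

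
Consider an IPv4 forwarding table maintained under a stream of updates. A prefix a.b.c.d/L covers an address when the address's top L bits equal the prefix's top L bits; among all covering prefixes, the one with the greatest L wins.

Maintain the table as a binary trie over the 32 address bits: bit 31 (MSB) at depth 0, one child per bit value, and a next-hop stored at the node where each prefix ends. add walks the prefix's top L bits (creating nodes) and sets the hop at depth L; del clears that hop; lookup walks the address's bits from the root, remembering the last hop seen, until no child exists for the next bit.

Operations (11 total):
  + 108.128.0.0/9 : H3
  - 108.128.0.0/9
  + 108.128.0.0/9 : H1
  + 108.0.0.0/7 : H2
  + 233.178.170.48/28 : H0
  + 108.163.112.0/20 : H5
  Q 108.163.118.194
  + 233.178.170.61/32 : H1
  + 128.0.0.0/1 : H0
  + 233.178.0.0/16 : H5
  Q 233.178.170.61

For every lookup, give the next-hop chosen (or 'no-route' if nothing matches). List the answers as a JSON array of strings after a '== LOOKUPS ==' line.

Apply in order:
  add 108.128.0.0/9 -> H3 at depth 9
  - 108.128.0.0/9 clear@9
  add 108.128.0.0/9 -> H1 at depth 9
  add 108.0.0.0/7 -> H2 at depth 7
  add 233.178.170.48/28 -> H0 at depth 28
  add 108.163.112.0/20 -> H5 at depth 20
  Q 108.163.118.194: descend 01101100101000110111 ; hops seen [H2,H1,H5] ; pick H5
  add 233.178.170.61/32 -> H1 at depth 32
  add 128.0.0.0/1 -> H0 at depth 1
  add 233.178.0.0/16 -> H5 at depth 16
  Q 233.178.170.61: descend 11101001101100101010101000111101 ; hops seen [H0,H5,H0,H1] ; pick H1

== LOOKUPS ==
["H5","H1"]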